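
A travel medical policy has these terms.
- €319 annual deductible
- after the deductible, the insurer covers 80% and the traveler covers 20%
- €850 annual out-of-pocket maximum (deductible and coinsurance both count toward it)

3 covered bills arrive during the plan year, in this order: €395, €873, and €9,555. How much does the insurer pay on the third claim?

Claim 1 — €395: €319 to deductible, leaving €76; 20% of €76 = €15.20. Traveler pays €334.20; OOP now €334.20. Insurer: €395 − €334.20 = €60.80.
Claim 2 — €873: 20% coinsurance on €873 = €174.60. Cost to traveler: €174.60. OOP to date €508.80. Plan pays €873 − €174.60 = €698.40.
Claim 3 — €9,555: deductible met; 20% of €9,555 = €1,911. OOP would hit €2,419.80 > €850, so the cap limits the traveler to €850 − €508.80 = €341.20. Plan pays €9,555 − €341.20 = €9,213.80.

€9,213.80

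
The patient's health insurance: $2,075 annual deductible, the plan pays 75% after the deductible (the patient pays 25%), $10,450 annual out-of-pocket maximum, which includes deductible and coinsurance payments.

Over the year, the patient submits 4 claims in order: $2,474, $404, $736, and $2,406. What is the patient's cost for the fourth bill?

Bill 1, $2,474: deductible takes $2,075, $399 remains; 25% of $399 = $99.75. Patient owes $2,174.75 (running OOP $2,174.75).
Bill 2, $404: deductible met; 25% of $404 = $101. Patient pays $101; OOP now $2,275.75.
Bill 3, $736: deductible met; 25% of $736 = $184. Cost to patient: $184. OOP to date $2,459.75.
Bill 4, $2,406: deductible met; 25% of $2,406 = $601.50. Patient owes $601.50 (running OOP $3,061.25).

$601.50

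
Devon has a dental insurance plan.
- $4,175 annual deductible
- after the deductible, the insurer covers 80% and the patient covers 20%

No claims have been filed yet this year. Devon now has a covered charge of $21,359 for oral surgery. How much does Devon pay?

Deductible not yet touched, so the first $4,175 of the bill goes to the deductible.
After the $4,175 deductible portion, $21,359 − $4,175 = $17,184 is subject to coinsurance.
Coinsurance: $17,184 × 20% = $3,436.80.
So the patient owes $4,175 + $3,436.80 = $7,611.80.

$7,611.80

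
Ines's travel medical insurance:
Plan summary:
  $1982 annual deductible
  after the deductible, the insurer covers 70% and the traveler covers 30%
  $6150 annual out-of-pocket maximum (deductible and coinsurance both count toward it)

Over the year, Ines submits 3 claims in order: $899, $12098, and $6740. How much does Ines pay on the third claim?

Claim 1 ($899): entire amount goes to the deductible. Traveler owes $899 (running OOP $899).
Claim 2 ($12098): $1083 finishes the deductible; $11015 goes to coinsurance; traveler's 30% is $3304.50. Traveler owes $4387.50 (running OOP $5286.50).
Claim 3 ($6740): deductible already satisfied, so traveler's share is 30% × $6740 = $2022. Adding that to $5286.50 gives $7308.50, past the $6150 cap; traveler pays only $6150 − $5286.50 = $863.50.

$863.50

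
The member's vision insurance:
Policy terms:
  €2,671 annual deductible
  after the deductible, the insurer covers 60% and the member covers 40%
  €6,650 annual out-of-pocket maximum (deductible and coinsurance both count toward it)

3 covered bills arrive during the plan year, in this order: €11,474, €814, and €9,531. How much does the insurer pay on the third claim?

Bill 1, €11,474: €2,671 finishes the deductible; €8,803 goes to coinsurance; coinsurance €8,803 × 40% = €3,521.20. Member pays €6,192.20; OOP now €6,192.20. Plan pays €11,474 − €6,192.20 = €5,281.80.
Bill 2, €814: 40% coinsurance on €814 = €325.60. Cost to member: €325.60. OOP to date €6,517.80. Insurer: €814 − €325.60 = €488.40.
Bill 3, €9,531: deductible already satisfied, so member's share is 40% × €9,531 = €3,812.40. OOP would hit €10,330.20 > €6,650, so the cap limits the member to €6,650 − €6,517.80 = €132.20. Insurer: €9,531 − €132.20 = €9,398.80.

€9,398.80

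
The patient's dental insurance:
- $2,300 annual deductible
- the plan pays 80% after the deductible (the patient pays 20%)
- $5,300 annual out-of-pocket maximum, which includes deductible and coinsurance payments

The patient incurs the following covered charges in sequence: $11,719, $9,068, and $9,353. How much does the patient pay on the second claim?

$1,116.20

Claim 1 — $11,719: $2,300 finishes the deductible; $9,419 goes to coinsurance; patient's 20% is $1,883.80. Patient owes $4,183.80 (running OOP $4,183.80).
Claim 2 — $9,068: deductible already satisfied, so patient's share is 20% × $9,068 = $1,813.60. OOP would hit $5,997.40 > $5,300, so the cap limits the patient to $5,300 − $4,183.80 = $1,116.20.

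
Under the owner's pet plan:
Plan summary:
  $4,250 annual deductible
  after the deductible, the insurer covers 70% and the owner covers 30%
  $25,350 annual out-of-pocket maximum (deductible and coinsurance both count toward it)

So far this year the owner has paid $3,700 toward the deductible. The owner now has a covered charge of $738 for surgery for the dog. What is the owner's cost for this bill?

$606.40

$3,700 of the $4,250 deductible is already met, leaving $550.
The remaining $188 (= $738 − $550) moves to coinsurance.
Coinsurance: $188 × 30% = $56.40.
Owner responsibility before any cap: $550 + $56.40 = $606.40.
Total out-of-pocket so far would be $3,700 + $606.40 = $4,306.40, below the $25,350 cap — no reduction.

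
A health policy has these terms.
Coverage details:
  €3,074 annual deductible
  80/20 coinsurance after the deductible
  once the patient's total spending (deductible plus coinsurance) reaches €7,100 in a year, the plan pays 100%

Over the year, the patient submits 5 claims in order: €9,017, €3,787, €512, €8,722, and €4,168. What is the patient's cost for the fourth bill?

#1 (€9,017): €3,074 to deductible, leaving €5,943; 20% of €5,943 = €1,188.60. Cost to patient: €4,262.60. OOP to date €4,262.60.
#2 (€3,787): deductible already satisfied, so patient's share is 20% × €3,787 = €757.40. Patient pays €757.40; OOP now €5,020.
#3 (€512): deductible already satisfied, so patient's share is 20% × €512 = €102.40. Patient owes €102.40 (running OOP €5,122.40).
#4 (€8,722): deductible already satisfied, so patient's share is 20% × €8,722 = €1,744.40. Patient owes €1,744.40 (running OOP €6,866.80).

€1,744.40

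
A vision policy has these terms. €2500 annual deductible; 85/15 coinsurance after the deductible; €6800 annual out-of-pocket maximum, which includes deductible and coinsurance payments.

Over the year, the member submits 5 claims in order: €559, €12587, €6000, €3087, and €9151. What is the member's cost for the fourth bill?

Claim 1 — €559: all of it applies to the deductible. Member pays €559; OOP now €559.
Claim 2 — €12587: €1941 finishes the deductible; €10646 goes to coinsurance; 15% of €10646 = €1596.90. Member pays €3537.90; OOP now €4096.90.
Claim 3 — €6000: deductible met; 15% of €6000 = €900. Member pays €900; OOP now €4996.90.
Claim 4 — €3087: deductible already satisfied, so member's share is 15% × €3087 = €463.05. Member owes €463.05 (running OOP €5459.95).

€463.05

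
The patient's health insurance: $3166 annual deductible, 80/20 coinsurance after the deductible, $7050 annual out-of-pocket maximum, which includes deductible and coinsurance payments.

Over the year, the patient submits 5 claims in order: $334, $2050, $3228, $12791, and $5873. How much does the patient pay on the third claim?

$1271.20

Bill 1, $334: all of it applies to the deductible. Patient pays $334; OOP now $334.
Bill 2, $2050: entire amount goes to the deductible. Patient pays $2050; OOP now $2384.
Bill 3, $3228: $782 finishes the deductible; $2446 goes to coinsurance; 20% of $2446 = $489.20. Cost to patient: $1271.20. OOP to date $3655.20.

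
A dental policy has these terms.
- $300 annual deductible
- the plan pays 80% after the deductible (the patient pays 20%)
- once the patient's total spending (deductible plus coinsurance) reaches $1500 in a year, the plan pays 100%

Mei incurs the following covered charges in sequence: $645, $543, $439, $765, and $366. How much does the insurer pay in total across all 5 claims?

Bill 1, $645: deductible takes $300, $345 remains; patient's 20% is $69. Patient pays $369; OOP now $369. Insurer: $645 − $369 = $276.
Bill 2, $543: 20% coinsurance on $543 = $108.60. Cost to patient: $108.60. OOP to date $477.60. Insurer: $543 − $108.60 = $434.40.
Bill 3, $439: deductible already satisfied, so patient's share is 20% × $439 = $87.80. Patient owes $87.80 (running OOP $565.40). Insurer: $439 − $87.80 = $351.20.
Bill 4, $765: deductible met; 20% of $765 = $153. Patient owes $153 (running OOP $718.40). Plan pays $765 − $153 = $612.
Bill 5, $366: deductible met; 20% of $366 = $73.20. Cost to patient: $73.20. OOP to date $791.60. Insurer: $366 − $73.20 = $292.80.
Insurer total: $276 + $434.40 + $351.20 + $612 + $292.80 = $1966.40.

$1966.40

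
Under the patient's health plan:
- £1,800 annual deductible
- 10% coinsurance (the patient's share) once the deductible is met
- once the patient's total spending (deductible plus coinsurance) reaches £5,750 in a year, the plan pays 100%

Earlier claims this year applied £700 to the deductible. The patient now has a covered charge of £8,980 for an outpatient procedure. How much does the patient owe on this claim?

£1,888

£700 of the £1,800 deductible is already met, leaving £1,100.
That leaves £8,980 − £1,100 = £7,880 for coinsurance.
Coinsurance: £7,880 × 10% = £788.
That puts the patient's cost at £1,100 + £788 = £1,888 before any cap.
Cumulative spending £700 + £1,888 = £2,588 stays under the £5,750 maximum.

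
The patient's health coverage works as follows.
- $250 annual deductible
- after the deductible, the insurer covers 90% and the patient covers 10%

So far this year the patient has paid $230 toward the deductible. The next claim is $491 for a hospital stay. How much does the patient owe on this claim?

$230 of the $250 deductible is already met, leaving $20.
After the $20 deductible portion, $491 − $20 = $471 is subject to coinsurance.
10% of $471 = $47.10 falls to the patient.
That puts the patient's cost at $20 + $47.10 = $67.10.

$67.10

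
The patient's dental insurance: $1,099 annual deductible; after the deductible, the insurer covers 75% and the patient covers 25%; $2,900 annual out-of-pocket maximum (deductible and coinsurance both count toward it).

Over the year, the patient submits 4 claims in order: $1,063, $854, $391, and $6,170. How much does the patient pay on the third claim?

$97.75

Bill 1, $1,063: all of it applies to the deductible. Patient pays $1,063; OOP now $1,063.
Bill 2, $854: $36 to deductible, leaving $818; patient's 25% is $204.50. Cost to patient: $240.50. OOP to date $1,303.50.
Bill 3, $391: 25% coinsurance on $391 = $97.75. Patient owes $97.75 (running OOP $1,401.25).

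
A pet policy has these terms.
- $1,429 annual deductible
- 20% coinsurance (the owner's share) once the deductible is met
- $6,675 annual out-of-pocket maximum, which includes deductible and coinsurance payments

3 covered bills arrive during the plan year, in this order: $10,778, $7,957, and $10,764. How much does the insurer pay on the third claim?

$8,979.20

Claim 1 ($10,778): $1,429 to deductible, leaving $9,349; owner's 20% is $1,869.80. Cost to owner: $3,298.80. OOP to date $3,298.80. Plan pays $10,778 − $3,298.80 = $7,479.20.
Claim 2 ($7,957): 20% coinsurance on $7,957 = $1,591.40. Cost to owner: $1,591.40. OOP to date $4,890.20. Plan pays $7,957 − $1,591.40 = $6,365.60.
Claim 3 ($10,764): deductible already satisfied, so owner's share is 20% × $10,764 = $2,152.80. Adding that to $4,890.20 gives $7,043, past the $6,675 cap; owner pays only $6,675 − $4,890.20 = $1,784.80. Insurer: $10,764 − $1,784.80 = $8,979.20.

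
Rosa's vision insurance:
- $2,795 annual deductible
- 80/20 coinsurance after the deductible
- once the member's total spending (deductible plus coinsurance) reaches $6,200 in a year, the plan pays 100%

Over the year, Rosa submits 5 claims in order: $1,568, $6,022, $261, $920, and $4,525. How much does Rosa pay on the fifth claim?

$905

Claim 1 — $1,568: all of it applies to the deductible. Member owes $1,568 (running OOP $1,568).
Claim 2 — $6,022: deductible takes $1,227, $4,795 remains; member's 20% is $959. Cost to member: $2,186. OOP to date $3,754.
Claim 3 — $261: deductible already satisfied, so member's share is 20% × $261 = $52.20. Member owes $52.20 (running OOP $3,806.20).
Claim 4 — $920: deductible met; 20% of $920 = $184. Cost to member: $184. OOP to date $3,990.20.
Claim 5 — $4,525: deductible met; 20% of $4,525 = $905. Member owes $905 (running OOP $4,895.20).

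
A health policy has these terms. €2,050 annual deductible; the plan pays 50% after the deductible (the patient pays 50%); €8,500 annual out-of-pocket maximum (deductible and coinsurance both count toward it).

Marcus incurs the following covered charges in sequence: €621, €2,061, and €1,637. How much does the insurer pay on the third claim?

€818.50

Claim 1 (€621): fully absorbed by the deductible. Cost to patient: €621. OOP to date €621. Insurer: €621 − €621 = €0.
Claim 2 (€2,061): deductible takes €1,429, €632 remains; patient's 50% is €316. Patient pays €1,745; OOP now €2,366. Plan pays €2,061 − €1,745 = €316.
Claim 3 (€1,637): 50% coinsurance on €1,637 = €818.50. Patient owes €818.50 (running OOP €3,184.50). Insurer: €1,637 − €818.50 = €818.50.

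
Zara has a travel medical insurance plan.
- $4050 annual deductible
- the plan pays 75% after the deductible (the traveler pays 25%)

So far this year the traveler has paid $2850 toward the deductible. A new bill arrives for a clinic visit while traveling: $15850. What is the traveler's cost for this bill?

Deductible still to meet: $4050 − $2850 = $1200.
That leaves $15850 − $1200 = $14650 for coinsurance.
Traveler's 25% share of $14650 is $3662.50.
So the traveler owes $1200 + $3662.50 = $4862.50.

$4862.50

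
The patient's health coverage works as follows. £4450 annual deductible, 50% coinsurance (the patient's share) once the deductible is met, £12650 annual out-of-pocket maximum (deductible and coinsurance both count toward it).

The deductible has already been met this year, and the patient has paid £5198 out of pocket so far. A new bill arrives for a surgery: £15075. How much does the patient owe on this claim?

£7452

With the deductible met, the entire £15075 is subject to coinsurance.
50% of £15075 = £7537.50 falls to the patient.
Year-to-date out-of-pocket would reach £5198 + £7537.50 = £12735.50, above the £12650 maximum, so the patient pays only £12650 − £5198 = £7452.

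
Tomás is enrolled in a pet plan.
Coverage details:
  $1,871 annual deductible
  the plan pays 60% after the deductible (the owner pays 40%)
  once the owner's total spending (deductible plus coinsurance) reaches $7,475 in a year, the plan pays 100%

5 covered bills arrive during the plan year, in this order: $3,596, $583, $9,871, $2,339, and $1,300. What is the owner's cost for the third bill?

$3,948.40

Bill 1, $3,596: $1,871 finishes the deductible; $1,725 goes to coinsurance; coinsurance $1,725 × 40% = $690. Owner pays $2,561; OOP now $2,561.
Bill 2, $583: deductible met; 40% of $583 = $233.20. Cost to owner: $233.20. OOP to date $2,794.20.
Bill 3, $9,871: 40% coinsurance on $9,871 = $3,948.40. Cost to owner: $3,948.40. OOP to date $6,742.60.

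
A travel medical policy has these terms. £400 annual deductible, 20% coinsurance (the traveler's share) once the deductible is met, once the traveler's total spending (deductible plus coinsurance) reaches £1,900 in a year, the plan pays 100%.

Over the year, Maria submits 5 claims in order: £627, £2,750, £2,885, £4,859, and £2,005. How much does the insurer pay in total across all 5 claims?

£11,226

Claim 1 — £627: £400 finishes the deductible; £227 goes to coinsurance; 20% of £227 = £45.40. Traveler owes £445.40 (running OOP £445.40). Plan pays £627 − £445.40 = £181.60.
Claim 2 — £2,750: deductible met; 20% of £2,750 = £550. Cost to traveler: £550. OOP to date £995.40. Insurer: £2,750 − £550 = £2,200.
Claim 3 — £2,885: deductible already satisfied, so traveler's share is 20% × £2,885 = £577. Cost to traveler: £577. OOP to date £1,572.40. Insurer: £2,885 − £577 = £2,308.
Claim 4 — £4,859: deductible already satisfied, so traveler's share is 20% × £4,859 = £971.80. That would push OOP to £2,544.20, over the £1,900 cap, so traveler pays £1,900 − £1,572.40 = £327.60. Plan pays £4,859 − £327.60 = £4,531.40.
Claim 5 — £2,005: 20% coinsurance on £2,005 = £401. OOP would hit £2,301 > £1,900, so the cap limits the traveler to £1,900 − £1,900 = £0. Plan pays £2,005 − £0 = £2,005.
Insurer total = bills − traveler's total = £13,126 − £1,900 = £11,226.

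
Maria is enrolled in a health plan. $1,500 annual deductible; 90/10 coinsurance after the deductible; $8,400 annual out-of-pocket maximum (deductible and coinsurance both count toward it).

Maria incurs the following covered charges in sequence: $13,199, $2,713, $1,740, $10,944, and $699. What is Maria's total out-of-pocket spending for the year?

Claim 1 — $13,199: deductible takes $1,500, $11,699 remains; 10% of $11,699 = $1,169.90. Patient pays $2,669.90; OOP now $2,669.90.
Claim 2 — $2,713: deductible met; 10% of $2,713 = $271.30. Cost to patient: $271.30. OOP to date $2,941.20.
Claim 3 — $1,740: 10% coinsurance on $1,740 = $174. Cost to patient: $174. OOP to date $3,115.20.
Claim 4 — $10,944: deductible met; 10% of $10,944 = $1,094.40. Patient pays $1,094.40; OOP now $4,209.60.
Claim 5 — $699: 10% coinsurance on $699 = $69.90. Patient owes $69.90 (running OOP $4,279.50).
Total paid by the patient: $2,669.90 + $271.30 + $174 + $1,094.40 + $69.90 = $4,279.50.

$4,279.50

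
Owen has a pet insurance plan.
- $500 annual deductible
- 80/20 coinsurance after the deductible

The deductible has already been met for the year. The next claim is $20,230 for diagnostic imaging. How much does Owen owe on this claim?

$4,046

With the deductible met, the entire $20,230 is subject to coinsurance.
Coinsurance: $20,230 × 20% = $4,046.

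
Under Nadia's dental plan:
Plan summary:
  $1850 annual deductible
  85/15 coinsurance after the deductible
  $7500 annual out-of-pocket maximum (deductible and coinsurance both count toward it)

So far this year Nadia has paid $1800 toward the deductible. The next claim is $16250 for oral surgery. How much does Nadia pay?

$1800 of the $1850 deductible is already met, leaving $50.
The remaining $16200 (= $16250 − $50) moves to coinsurance.
15% of $16200 = $2430 falls to the patient.
So the patient owes $50 + $2430 = $2480 before any cap.
Cumulative spending $1800 + $2480 = $4280 stays under the $7500 maximum.

$2480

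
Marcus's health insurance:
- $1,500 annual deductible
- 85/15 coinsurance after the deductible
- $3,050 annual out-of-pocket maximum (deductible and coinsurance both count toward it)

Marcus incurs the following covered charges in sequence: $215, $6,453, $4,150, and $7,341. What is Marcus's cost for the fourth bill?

Claim 1 — $215: entire amount goes to the deductible. Patient pays $215; OOP now $215.
Claim 2 — $6,453: $1,285 to deductible, leaving $5,168; 15% of $5,168 = $775.20. Patient pays $2,060.20; OOP now $2,275.20.
Claim 3 — $4,150: deductible already satisfied, so patient's share is 15% × $4,150 = $622.50. Patient pays $622.50; OOP now $2,897.70.
Claim 4 — $7,341: deductible already satisfied, so patient's share is 15% × $7,341 = $1,101.15. Adding that to $2,897.70 gives $3,998.85, past the $3,050 cap; patient pays only $3,050 − $2,897.70 = $152.30.

$152.30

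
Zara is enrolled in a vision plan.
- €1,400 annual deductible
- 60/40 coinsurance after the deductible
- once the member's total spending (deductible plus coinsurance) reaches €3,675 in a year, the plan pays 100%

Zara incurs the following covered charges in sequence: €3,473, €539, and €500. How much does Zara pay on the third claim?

€200

Claim 1 (€3,473): deductible takes €1,400, €2,073 remains; coinsurance €2,073 × 40% = €829.20. Member pays €2,229.20; OOP now €2,229.20.
Claim 2 (€539): 40% coinsurance on €539 = €215.60. Member owes €215.60 (running OOP €2,444.80).
Claim 3 (€500): deductible met; 40% of €500 = €200. Cost to member: €200. OOP to date €2,644.80.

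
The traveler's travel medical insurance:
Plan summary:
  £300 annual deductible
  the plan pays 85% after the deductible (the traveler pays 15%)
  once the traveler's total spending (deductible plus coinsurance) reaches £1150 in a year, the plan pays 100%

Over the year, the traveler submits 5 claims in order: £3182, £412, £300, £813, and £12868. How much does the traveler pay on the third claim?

Bill 1, £3182: deductible takes £300, £2882 remains; coinsurance £2882 × 15% = £432.30. Traveler owes £732.30 (running OOP £732.30).
Bill 2, £412: deductible already satisfied, so traveler's share is 15% × £412 = £61.80. Cost to traveler: £61.80. OOP to date £794.10.
Bill 3, £300: deductible already satisfied, so traveler's share is 15% × £300 = £45. Cost to traveler: £45. OOP to date £839.10.

£45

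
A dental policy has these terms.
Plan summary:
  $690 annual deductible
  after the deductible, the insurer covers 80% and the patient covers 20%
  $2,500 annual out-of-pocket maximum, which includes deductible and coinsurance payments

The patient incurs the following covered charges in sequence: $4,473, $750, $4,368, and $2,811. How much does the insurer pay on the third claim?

$3,494.40

Claim 1 — $4,473: $690 to deductible, leaving $3,783; coinsurance $3,783 × 20% = $756.60. Cost to patient: $1,446.60. OOP to date $1,446.60. Insurer: $4,473 − $1,446.60 = $3,026.40.
Claim 2 — $750: deductible already satisfied, so patient's share is 20% × $750 = $150. Cost to patient: $150. OOP to date $1,596.60. Insurer: $750 − $150 = $600.
Claim 3 — $4,368: 20% coinsurance on $4,368 = $873.60. Patient pays $873.60; OOP now $2,470.20. Plan pays $4,368 − $873.60 = $3,494.40.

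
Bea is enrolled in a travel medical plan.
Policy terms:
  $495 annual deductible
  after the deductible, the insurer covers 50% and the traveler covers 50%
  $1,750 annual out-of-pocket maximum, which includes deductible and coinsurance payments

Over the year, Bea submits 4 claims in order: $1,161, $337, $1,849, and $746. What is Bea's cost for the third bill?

$753.50

#1 ($1,161): $495 finishes the deductible; $666 goes to coinsurance; coinsurance $666 × 50% = $333. Traveler pays $828; OOP now $828.
#2 ($337): 50% coinsurance on $337 = $168.50. Cost to traveler: $168.50. OOP to date $996.50.
#3 ($1,849): 50% coinsurance on $1,849 = $924.50. Adding that to $996.50 gives $1,921, past the $1,750 cap; traveler pays only $1,750 − $996.50 = $753.50.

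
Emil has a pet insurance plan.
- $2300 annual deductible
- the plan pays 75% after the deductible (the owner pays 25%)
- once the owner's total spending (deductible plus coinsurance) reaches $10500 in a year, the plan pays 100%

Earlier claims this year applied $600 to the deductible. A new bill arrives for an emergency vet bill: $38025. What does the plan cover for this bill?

Remaining deductible: $2300 − $600 = $1700.
The remaining $36325 (= $38025 − $1700) moves to coinsurance.
Owner's 25% share of $36325 is $9081.25.
Owner responsibility before any cap: $1700 + $9081.25 = $10781.25.
That would bring total out-of-pocket to $11381.25, past the $10500 cap. The owner is capped at $10500 − $600 = $9900 on this claim.
The plan picks up $38025 − $9900 = $28125.

$28125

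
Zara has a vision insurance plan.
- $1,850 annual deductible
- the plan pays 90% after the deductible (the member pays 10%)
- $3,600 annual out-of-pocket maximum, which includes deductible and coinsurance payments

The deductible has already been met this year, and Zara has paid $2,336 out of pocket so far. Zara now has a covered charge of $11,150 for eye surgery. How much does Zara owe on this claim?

With the deductible met, the entire $11,150 is subject to coinsurance.
Coinsurance: $11,150 × 10% = $1,115.
Total out-of-pocket so far would be $2,336 + $1,115 = $3,451, below the $3,600 cap — no reduction.

$1,115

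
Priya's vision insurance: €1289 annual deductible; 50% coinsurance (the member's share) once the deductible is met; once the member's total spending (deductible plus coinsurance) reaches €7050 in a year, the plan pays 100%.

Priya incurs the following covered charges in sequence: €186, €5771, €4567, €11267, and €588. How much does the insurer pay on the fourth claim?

€10123.50

Claim 1 — €186: entire amount goes to the deductible. Cost to member: €186. OOP to date €186. Insurer: €186 − €186 = €0.
Claim 2 — €5771: deductible takes €1103, €4668 remains; coinsurance €4668 × 50% = €2334. Cost to member: €3437. OOP to date €3623. Insurer: €5771 − €3437 = €2334.
Claim 3 — €4567: deductible already satisfied, so member's share is 50% × €4567 = €2283.50. Member pays €2283.50; OOP now €5906.50. Insurer: €4567 − €2283.50 = €2283.50.
Claim 4 — €11267: deductible met; 50% of €11267 = €5633.50. Adding that to €5906.50 gives €11540, past the €7050 cap; member pays only €7050 − €5906.50 = €1143.50. Insurer: €11267 − €1143.50 = €10123.50.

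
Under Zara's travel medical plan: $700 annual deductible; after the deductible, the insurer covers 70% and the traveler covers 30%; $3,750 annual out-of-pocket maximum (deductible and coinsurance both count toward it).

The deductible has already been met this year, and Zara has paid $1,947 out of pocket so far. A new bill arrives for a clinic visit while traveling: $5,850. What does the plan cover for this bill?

$4,095

With the deductible met, the entire $5,850 is subject to coinsurance.
30% of $5,850 = $1,755 falls to the traveler.
Cumulative spending $1,947 + $1,755 = $3,702 stays under the $3,750 maximum.
Insurer pays the balance: $5,850 − $1,755 = $4,095.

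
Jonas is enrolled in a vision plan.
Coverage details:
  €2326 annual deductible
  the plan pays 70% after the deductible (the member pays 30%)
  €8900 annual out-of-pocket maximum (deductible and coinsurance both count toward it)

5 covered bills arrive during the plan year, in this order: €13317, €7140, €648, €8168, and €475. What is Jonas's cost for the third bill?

#1 (€13317): €2326 finishes the deductible; €10991 goes to coinsurance; coinsurance €10991 × 30% = €3297.30. Member pays €5623.30; OOP now €5623.30.
#2 (€7140): deductible already satisfied, so member's share is 30% × €7140 = €2142. Member pays €2142; OOP now €7765.30.
#3 (€648): deductible already satisfied, so member's share is 30% × €648 = €194.40. Member pays €194.40; OOP now €7959.70.

€194.40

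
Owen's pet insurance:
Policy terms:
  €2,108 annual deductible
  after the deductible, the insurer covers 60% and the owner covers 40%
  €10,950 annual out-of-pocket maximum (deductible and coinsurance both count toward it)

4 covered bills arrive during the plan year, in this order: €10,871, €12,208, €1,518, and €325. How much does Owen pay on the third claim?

€453.60

#1 (€10,871): deductible takes €2,108, €8,763 remains; 40% of €8,763 = €3,505.20. Owner pays €5,613.20; OOP now €5,613.20.
#2 (€12,208): deductible already satisfied, so owner's share is 40% × €12,208 = €4,883.20. Owner owes €4,883.20 (running OOP €10,496.40).
#3 (€1,518): deductible already satisfied, so owner's share is 40% × €1,518 = €607.20. Adding that to €10,496.40 gives €11,103.60, past the €10,950 cap; owner pays only €10,950 − €10,496.40 = €453.60.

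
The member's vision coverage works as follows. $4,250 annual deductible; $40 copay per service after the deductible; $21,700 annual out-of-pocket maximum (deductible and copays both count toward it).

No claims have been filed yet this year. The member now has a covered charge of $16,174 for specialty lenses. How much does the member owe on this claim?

The full $4,250 deductible is still open; $4,250 of this bill applies to it.
That leaves $16,174 − $4,250 = $11,924 for the copay.
Copay on this service: $40.
Member responsibility before any cap: $4,250 + $40 = $4,290.
Year-to-date out-of-pocket becomes $0 + $4,290 = $4,290, still under the $21,700 maximum, so no cap applies.

$4,290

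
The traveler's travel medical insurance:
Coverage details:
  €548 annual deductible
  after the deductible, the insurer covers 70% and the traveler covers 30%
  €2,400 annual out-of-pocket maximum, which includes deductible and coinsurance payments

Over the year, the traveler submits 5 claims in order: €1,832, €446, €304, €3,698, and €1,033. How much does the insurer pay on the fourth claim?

€2,588.60

Claim 1 — €1,832: €548 finishes the deductible; €1,284 goes to coinsurance; coinsurance €1,284 × 30% = €385.20. Traveler pays €933.20; OOP now €933.20. Insurer: €1,832 − €933.20 = €898.80.
Claim 2 — €446: deductible met; 30% of €446 = €133.80. Traveler pays €133.80; OOP now €1,067. Plan pays €446 − €133.80 = €312.20.
Claim 3 — €304: deductible already satisfied, so traveler's share is 30% × €304 = €91.20. Traveler owes €91.20 (running OOP €1,158.20). Insurer: €304 − €91.20 = €212.80.
Claim 4 — €3,698: 30% coinsurance on €3,698 = €1,109.40. Traveler pays €1,109.40; OOP now €2,267.60. Insurer: €3,698 − €1,109.40 = €2,588.60.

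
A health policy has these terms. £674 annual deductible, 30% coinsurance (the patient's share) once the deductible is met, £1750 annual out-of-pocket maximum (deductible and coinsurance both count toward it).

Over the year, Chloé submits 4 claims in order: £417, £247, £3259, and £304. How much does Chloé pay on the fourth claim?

Claim 1 — £417: fully absorbed by the deductible. Patient owes £417 (running OOP £417).
Claim 2 — £247: fully absorbed by the deductible. Patient owes £247 (running OOP £664).
Claim 3 — £3259: deductible takes £10, £3249 remains; patient's 30% is £974.70. Cost to patient: £984.70. OOP to date £1648.70.
Claim 4 — £304: 30% coinsurance on £304 = £91.20. Patient pays £91.20; OOP now £1739.90.

£91.20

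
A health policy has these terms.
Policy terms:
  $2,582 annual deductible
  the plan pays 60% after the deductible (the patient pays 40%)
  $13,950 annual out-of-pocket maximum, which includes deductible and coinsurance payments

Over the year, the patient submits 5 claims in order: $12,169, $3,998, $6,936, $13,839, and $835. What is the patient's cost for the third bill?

$2,774.40

Bill 1, $12,169: deductible takes $2,582, $9,587 remains; 40% of $9,587 = $3,834.80. Patient owes $6,416.80 (running OOP $6,416.80).
Bill 2, $3,998: deductible already satisfied, so patient's share is 40% × $3,998 = $1,599.20. Patient owes $1,599.20 (running OOP $8,016).
Bill 3, $6,936: 40% coinsurance on $6,936 = $2,774.40. Cost to patient: $2,774.40. OOP to date $10,790.40.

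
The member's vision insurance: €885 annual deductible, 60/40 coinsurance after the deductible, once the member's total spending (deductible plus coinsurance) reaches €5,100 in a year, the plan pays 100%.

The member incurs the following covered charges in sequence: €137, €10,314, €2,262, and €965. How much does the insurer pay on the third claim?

€1,873.40

Claim 1 (€137): entire amount goes to the deductible. Member pays €137; OOP now €137. Insurer: €137 − €137 = €0.
Claim 2 (€10,314): €748 finishes the deductible; €9,566 goes to coinsurance; 40% of €9,566 = €3,826.40. Cost to member: €4,574.40. OOP to date €4,711.40. Insurer: €10,314 − €4,574.40 = €5,739.60.
Claim 3 (€2,262): deductible met; 40% of €2,262 = €904.80. OOP would hit €5,616.20 > €5,100, so the cap limits the member to €5,100 − €4,711.40 = €388.60. Insurer: €2,262 − €388.60 = €1,873.40.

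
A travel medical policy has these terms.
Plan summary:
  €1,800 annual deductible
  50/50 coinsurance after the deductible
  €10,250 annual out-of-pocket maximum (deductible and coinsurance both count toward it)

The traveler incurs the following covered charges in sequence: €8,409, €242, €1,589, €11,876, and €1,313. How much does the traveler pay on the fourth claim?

€4,230

Claim 1 — €8,409: deductible takes €1,800, €6,609 remains; coinsurance €6,609 × 50% = €3,304.50. Traveler owes €5,104.50 (running OOP €5,104.50).
Claim 2 — €242: deductible met; 50% of €242 = €121. Cost to traveler: €121. OOP to date €5,225.50.
Claim 3 — €1,589: deductible already satisfied, so traveler's share is 50% × €1,589 = €794.50. Cost to traveler: €794.50. OOP to date €6,020.
Claim 4 — €11,876: deductible already satisfied, so traveler's share is 50% × €11,876 = €5,938. OOP would hit €11,958 > €10,250, so the cap limits the traveler to €10,250 − €6,020 = €4,230.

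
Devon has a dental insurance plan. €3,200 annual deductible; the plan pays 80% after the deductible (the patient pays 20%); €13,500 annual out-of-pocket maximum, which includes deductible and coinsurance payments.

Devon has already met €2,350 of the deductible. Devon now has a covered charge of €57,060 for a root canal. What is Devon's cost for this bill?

Remaining deductible: €3,200 − €2,350 = €850.
That leaves €57,060 − €850 = €56,210 for coinsurance.
20% of €56,210 = €11,242 falls to the patient.
That puts the patient's cost at €850 + €11,242 = €12,092 before any cap.
Adding €12,092 to the €2,350 already spent would give €14,442, which exceeds the €13,500 cap; the patient pays just €13,500 − €2,350 = €11,150.

€11,150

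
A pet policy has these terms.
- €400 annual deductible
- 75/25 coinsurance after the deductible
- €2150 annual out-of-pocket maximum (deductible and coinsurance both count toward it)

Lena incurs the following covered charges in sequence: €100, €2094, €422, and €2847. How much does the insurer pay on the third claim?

€316.50

#1 (€100): fully absorbed by the deductible. Cost to owner: €100. OOP to date €100. Insurer: €100 − €100 = €0.
#2 (€2094): deductible takes €300, €1794 remains; owner's 25% is €448.50. Owner pays €748.50; OOP now €848.50. Insurer: €2094 − €748.50 = €1345.50.
#3 (€422): 25% coinsurance on €422 = €105.50. Cost to owner: €105.50. OOP to date €954. Insurer: €422 − €105.50 = €316.50.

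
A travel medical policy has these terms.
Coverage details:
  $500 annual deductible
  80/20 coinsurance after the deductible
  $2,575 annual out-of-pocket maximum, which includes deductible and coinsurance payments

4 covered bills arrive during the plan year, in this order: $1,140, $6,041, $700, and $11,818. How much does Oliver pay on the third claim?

$140

#1 ($1,140): $500 finishes the deductible; $640 goes to coinsurance; coinsurance $640 × 20% = $128. Traveler pays $628; OOP now $628.
#2 ($6,041): deductible met; 20% of $6,041 = $1,208.20. Traveler pays $1,208.20; OOP now $1,836.20.
#3 ($700): 20% coinsurance on $700 = $140. Traveler owes $140 (running OOP $1,976.20).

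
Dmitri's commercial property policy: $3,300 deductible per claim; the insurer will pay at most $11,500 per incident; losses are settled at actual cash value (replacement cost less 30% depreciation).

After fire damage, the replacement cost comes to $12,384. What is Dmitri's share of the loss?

At 30% depreciation, ACV = $12,384 − $3,715.20 = $8,668.80.
Subtract the deductible: $8,668.80 − $3,300 = $5,368.80.
That's under the $11,500 cap, so the insurer reimburses the full $5,368.80.
The business bears the rest of the original loss: $12,384 − $5,368.80 = $7,015.20.

$7,015.20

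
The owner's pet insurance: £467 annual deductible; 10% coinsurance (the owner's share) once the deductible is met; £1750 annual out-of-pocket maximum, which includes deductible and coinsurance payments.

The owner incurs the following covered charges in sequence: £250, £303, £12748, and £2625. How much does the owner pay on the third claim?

Claim 1 (£250): fully absorbed by the deductible. Owner pays £250; OOP now £250.
Claim 2 (£303): £217 to deductible, leaving £86; owner's 10% is £8.60. Owner pays £225.60; OOP now £475.60.
Claim 3 (£12748): 10% coinsurance on £12748 = £1274.80. OOP would hit £1750.40 > £1750, so the cap limits the owner to £1750 − £475.60 = £1274.40.

£1274.40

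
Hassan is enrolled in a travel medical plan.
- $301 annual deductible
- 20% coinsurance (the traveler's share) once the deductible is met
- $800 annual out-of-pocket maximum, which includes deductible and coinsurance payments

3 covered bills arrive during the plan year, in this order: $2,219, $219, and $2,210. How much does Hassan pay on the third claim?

Claim 1 — $2,219: $301 finishes the deductible; $1,918 goes to coinsurance; traveler's 20% is $383.60. Traveler owes $684.60 (running OOP $684.60).
Claim 2 — $219: 20% coinsurance on $219 = $43.80. Traveler owes $43.80 (running OOP $728.40).
Claim 3 — $2,210: 20% coinsurance on $2,210 = $442. OOP would hit $1,170.40 > $800, so the cap limits the traveler to $800 − $728.40 = $71.60.

$71.60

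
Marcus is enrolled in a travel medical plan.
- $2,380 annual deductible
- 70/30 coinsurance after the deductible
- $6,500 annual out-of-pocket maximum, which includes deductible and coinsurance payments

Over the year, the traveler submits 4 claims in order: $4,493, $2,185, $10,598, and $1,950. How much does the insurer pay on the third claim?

Bill 1, $4,493: $2,380 to deductible, leaving $2,113; 30% of $2,113 = $633.90. Cost to traveler: $3,013.90. OOP to date $3,013.90. Insurer: $4,493 − $3,013.90 = $1,479.10.
Bill 2, $2,185: 30% coinsurance on $2,185 = $655.50. Cost to traveler: $655.50. OOP to date $3,669.40. Insurer: $2,185 − $655.50 = $1,529.50.
Bill 3, $10,598: deductible already satisfied, so traveler's share is 30% × $10,598 = $3,179.40. Adding that to $3,669.40 gives $6,848.80, past the $6,500 cap; traveler pays only $6,500 − $3,669.40 = $2,830.60. Plan pays $10,598 − $2,830.60 = $7,767.40.

$7,767.40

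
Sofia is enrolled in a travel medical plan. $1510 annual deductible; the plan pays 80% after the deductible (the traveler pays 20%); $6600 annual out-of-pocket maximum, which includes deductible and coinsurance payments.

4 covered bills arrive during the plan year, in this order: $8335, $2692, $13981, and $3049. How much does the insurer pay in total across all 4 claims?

#1 ($8335): $1510 finishes the deductible; $6825 goes to coinsurance; coinsurance $6825 × 20% = $1365. Cost to traveler: $2875. OOP to date $2875. Insurer: $8335 − $2875 = $5460.
#2 ($2692): deductible already satisfied, so traveler's share is 20% × $2692 = $538.40. Cost to traveler: $538.40. OOP to date $3413.40. Insurer: $2692 − $538.40 = $2153.60.
#3 ($13981): 20% coinsurance on $13981 = $2796.20. Cost to traveler: $2796.20. OOP to date $6209.60. Insurer: $13981 − $2796.20 = $11184.80.
#4 ($3049): deductible met; 20% of $3049 = $609.80. That would push OOP to $6819.40, over the $6600 cap, so traveler pays $6600 − $6209.60 = $390.40. Insurer: $3049 − $390.40 = $2658.60.
Insurer total = bills − traveler's total = $28057 − $6600 = $21457.

$21457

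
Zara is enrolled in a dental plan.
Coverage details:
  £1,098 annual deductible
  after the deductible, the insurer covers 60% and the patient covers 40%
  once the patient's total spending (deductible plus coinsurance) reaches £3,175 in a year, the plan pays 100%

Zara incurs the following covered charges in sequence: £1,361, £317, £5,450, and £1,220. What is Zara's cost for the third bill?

#1 (£1,361): £1,098 finishes the deductible; £263 goes to coinsurance; coinsurance £263 × 40% = £105.20. Patient pays £1,203.20; OOP now £1,203.20.
#2 (£317): deductible met; 40% of £317 = £126.80. Patient pays £126.80; OOP now £1,330.
#3 (£5,450): deductible already satisfied, so patient's share is 40% × £5,450 = £2,180. Adding that to £1,330 gives £3,510, past the £3,175 cap; patient pays only £3,175 − £1,330 = £1,845.

£1,845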